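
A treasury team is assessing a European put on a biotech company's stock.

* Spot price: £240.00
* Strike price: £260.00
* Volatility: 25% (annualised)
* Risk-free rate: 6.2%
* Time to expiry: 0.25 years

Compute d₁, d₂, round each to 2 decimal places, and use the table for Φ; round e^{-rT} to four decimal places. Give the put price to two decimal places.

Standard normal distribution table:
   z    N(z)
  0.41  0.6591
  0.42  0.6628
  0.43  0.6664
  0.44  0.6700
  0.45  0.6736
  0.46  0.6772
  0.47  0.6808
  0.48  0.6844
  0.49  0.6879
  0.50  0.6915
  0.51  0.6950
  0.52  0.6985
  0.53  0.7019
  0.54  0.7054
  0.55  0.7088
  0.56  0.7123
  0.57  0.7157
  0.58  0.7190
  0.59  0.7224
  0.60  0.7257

£22.40

T = 0.25;  σ√T = 0.1250
d₁ = [ln(240/260) + (0.062 + 0.25²/2)·0.25] / 0.1250 = [-0.0800 + 0.0233] / 0.1250 = -0.4538 ≈ -0.45
d₂ = d₁ − σ√T = -0.4538 − 0.1250 = -0.5788 ≈ -0.58
exp(−rT) = exp(−0.062·0.25) = 0.9846
P = 260·0.9846·N(0.58) − 240·N(0.45) = 260·0.9846·0.7190 − 240·0.6736 = 184.0611 − 161.6640 = 22.3971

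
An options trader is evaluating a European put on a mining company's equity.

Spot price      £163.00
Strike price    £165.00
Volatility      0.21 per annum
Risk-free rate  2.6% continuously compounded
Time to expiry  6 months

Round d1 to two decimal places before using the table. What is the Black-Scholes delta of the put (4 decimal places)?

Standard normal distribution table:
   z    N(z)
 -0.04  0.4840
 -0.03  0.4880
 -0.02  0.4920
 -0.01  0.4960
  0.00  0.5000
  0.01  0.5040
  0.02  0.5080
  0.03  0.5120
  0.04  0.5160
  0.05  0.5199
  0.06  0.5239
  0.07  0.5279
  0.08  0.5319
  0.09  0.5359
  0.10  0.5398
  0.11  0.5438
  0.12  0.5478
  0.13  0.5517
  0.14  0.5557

T = 0.5;  σ√T = 0.1485
d₁ = [ln(163/165) + (0.026 + ½·0.21²)·0.5] / (σ√T) = (-0.0122 + 0.0240) / 0.1485 = 0.0797 which rounds to 0.08
N(d₁) = N(0.08) = 0.5319
Δ_put = N(d₁) − 1 = 0.5319 − 1 = -0.4681

-0.4681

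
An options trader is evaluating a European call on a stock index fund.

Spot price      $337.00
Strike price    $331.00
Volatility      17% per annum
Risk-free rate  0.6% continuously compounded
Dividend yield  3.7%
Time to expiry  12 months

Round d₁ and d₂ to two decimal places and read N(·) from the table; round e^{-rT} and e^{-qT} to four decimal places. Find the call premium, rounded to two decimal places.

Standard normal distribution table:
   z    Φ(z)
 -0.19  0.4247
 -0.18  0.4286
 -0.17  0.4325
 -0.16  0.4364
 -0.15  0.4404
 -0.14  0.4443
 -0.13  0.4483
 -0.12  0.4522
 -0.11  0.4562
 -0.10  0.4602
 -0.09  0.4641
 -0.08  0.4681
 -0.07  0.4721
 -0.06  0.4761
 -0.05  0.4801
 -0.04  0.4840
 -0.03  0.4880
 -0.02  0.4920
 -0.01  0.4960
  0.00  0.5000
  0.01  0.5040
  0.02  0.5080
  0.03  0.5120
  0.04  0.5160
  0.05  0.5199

$20.10

σ√T = 0.17 × 1.0000 = 0.1700
ln(S/K) + (r − q + σ²/2)T = ln(337/331) + (0.006 − 0.037 + 0.17²/2)·1 = 0.0180 − 0.0165 = 0.0014
d₁ = 0.0014 / 0.1700 = 0.0083 ≈ 0.01
d₂ = d₁ − σ√T = 0.0083 − 0.1700 = -0.1617 ≈ -0.16
exp(−qT) = exp(−0.037·1) = 0.9637;  exp(−rT) = exp(−0.006·1) = 0.9940
N(d₁) = N(0.01) = 0.5040;  N(d₂) = N(-0.16) = 0.4364
C = 337·0.9637·0.5040 − 331·0.9940·0.4364 = 163.6825 − 143.5817 = 20.1008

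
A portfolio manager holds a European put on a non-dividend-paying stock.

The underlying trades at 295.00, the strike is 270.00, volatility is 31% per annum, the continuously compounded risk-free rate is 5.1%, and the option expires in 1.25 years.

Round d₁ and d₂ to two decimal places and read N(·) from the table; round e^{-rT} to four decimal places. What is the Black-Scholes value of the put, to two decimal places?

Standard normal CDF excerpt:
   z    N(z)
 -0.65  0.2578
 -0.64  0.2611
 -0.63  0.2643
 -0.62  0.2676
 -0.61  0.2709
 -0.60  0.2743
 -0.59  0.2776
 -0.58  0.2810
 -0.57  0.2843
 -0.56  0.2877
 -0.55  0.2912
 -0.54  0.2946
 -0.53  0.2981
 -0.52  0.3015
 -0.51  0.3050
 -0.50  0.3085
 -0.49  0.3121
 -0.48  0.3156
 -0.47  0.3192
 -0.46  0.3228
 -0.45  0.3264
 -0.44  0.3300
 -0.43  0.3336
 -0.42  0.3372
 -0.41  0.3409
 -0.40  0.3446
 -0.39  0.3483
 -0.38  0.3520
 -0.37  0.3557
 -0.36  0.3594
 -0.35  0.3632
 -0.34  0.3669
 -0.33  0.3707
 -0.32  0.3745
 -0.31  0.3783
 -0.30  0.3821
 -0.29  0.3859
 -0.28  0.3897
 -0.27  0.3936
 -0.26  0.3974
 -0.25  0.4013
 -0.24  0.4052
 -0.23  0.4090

19.79

T = 1.25;  σ√T = 0.3466
d₁ = [ln(295/270) + (0.051 + 0.31²/2)·1.25] / 0.3466 = [0.0886 + 0.1238] / 0.3466 = 0.6127 → 0.61
d₂ = d₁ − σ√T = 0.6127 − 0.3466 = 0.2661 → 0.27
e^(−rT) = e^(−0.051·1.25) = 0.9382
P = 270·0.9382·N(-0.27) − 295·N(-0.61) = 270·0.9382·0.3936 − 295·0.2709 = 99.7044 − 79.9155 = 19.7889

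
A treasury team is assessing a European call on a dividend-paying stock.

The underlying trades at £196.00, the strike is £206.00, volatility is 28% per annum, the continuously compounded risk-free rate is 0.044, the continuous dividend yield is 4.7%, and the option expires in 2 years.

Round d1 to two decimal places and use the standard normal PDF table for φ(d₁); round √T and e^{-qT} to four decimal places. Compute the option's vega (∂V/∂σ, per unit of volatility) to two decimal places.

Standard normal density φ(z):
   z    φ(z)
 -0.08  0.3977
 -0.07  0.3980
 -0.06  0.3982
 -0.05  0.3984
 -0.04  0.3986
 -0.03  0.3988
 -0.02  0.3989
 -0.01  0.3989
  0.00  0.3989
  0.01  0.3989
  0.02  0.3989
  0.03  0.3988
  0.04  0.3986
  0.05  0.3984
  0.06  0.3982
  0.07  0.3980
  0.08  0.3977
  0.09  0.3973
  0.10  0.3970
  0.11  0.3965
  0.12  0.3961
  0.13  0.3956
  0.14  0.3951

σ√T = 0.28 × 1.4142 = 0.3960
d₁ = [ln(196/206) + (0.044 − 0.047 + 0.28²/2)·2] / 0.3960 = [-0.0498 + 0.0724] / 0.3960 = 0.0572 which rounds to 0.06
√T = √2 = 1.4142
φ(d₁) = φ(0.06) = 0.3982
e^(−qT) = e^(−0.047·2) = 0.9103
vega = S·e^(−qT)·φ(d₁)·√T = 196·0.9103·0.3982·1.4142 = 100.4738

100.47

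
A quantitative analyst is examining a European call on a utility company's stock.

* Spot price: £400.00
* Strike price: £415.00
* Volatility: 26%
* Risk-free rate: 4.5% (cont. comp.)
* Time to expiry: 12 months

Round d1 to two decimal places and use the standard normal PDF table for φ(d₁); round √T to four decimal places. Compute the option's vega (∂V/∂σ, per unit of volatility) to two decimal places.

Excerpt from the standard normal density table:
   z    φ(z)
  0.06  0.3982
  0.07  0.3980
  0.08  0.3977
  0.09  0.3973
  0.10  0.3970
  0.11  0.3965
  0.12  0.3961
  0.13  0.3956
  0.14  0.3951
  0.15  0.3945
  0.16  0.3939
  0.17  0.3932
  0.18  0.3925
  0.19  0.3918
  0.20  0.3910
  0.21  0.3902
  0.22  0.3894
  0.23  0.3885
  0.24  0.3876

T = 1;  σ√T = 0.2600
ln(S/K) + (r + σ²/2)T = ln(400/415) + (0.045 + 0.26²/2)·1 = -0.0368 + 0.0788 = 0.0420
d₁ = 0.0420 / 0.2600 = 0.1615 ≈ 0.16
√T = √1 = 1.0000
φ(d₁) = φ(0.16) = 0.3939
vega = S·φ(d₁)·√T = 400·0.3939·1.0000 = 157.5600

157.56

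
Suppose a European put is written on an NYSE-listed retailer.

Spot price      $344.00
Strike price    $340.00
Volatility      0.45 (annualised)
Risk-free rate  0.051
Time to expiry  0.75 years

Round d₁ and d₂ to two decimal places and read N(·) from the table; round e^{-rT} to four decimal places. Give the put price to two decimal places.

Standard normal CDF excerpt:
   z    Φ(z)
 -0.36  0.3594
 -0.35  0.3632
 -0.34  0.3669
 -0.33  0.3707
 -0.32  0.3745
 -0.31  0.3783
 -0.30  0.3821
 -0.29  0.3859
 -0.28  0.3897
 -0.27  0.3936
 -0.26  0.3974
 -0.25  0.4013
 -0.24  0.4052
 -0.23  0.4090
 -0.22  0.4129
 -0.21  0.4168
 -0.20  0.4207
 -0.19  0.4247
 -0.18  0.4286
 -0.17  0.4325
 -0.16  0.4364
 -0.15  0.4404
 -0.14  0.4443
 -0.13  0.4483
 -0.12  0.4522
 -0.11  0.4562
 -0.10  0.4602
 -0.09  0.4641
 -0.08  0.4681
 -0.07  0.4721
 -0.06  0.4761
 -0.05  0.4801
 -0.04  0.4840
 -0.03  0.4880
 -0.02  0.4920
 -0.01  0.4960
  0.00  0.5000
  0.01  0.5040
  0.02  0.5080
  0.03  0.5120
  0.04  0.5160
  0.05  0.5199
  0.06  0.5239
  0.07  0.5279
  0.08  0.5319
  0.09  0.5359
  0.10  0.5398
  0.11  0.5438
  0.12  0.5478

σ√T = 0.45·√0.75 = 0.3897
d₁ = [ln(344/340) + (0.051 + ½·0.45²)·0.75] / (σ√T) = (0.0117 + 0.1142) / 0.3897 = 0.3230 which rounds to 0.32
d₂ = 0.3230 − 0.3897 = -0.0667 which rounds to -0.07
exp(−rT) = exp(−0.051·0.75) = 0.9625
N(−d₂) = N(0.07) = 0.5279;  N(−d₁) = N(-0.32) = 0.3745
P = 340·0.9625·0.5279 − 344·0.3745 = 172.7553 − 128.8280 = 43.9273

$43.93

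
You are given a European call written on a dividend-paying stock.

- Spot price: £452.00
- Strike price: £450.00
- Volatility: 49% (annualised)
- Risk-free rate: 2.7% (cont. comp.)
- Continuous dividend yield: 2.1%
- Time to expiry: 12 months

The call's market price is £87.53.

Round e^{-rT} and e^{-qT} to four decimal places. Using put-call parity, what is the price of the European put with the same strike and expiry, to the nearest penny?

exp(−qT) = exp(−0.021·1) = 0.9792;  exp(−rT) = exp(−0.027·1) = 0.9734
Put-call parity: C − P = S·e^(−qT) − K·e^(−rT) = 452·0.9792 − 450·0.9734 = 442.5984 − 438.0300 = 4.5684
P = C − (C − P) = 87.53 − (4.5684) = 82.9616

£82.96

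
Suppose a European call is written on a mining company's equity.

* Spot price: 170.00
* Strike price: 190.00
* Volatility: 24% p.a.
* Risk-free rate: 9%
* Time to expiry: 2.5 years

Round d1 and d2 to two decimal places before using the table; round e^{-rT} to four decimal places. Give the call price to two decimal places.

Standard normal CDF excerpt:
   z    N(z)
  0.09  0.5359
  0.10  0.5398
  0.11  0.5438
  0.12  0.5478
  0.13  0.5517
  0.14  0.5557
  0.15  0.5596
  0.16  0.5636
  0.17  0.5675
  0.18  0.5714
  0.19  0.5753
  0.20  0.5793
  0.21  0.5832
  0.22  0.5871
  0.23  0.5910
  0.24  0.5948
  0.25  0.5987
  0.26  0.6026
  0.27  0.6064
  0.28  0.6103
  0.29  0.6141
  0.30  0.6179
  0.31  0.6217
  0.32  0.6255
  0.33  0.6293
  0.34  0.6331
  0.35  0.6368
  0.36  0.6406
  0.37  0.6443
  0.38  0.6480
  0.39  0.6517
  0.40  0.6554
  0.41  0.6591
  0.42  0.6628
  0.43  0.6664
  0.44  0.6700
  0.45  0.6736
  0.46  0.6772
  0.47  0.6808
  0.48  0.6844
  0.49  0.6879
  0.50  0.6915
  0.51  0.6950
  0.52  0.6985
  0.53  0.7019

34.44

σ√T = 0.24·√2.5 = 0.3795
d₁ = [ln(170/190) + (0.09 + 0.24²/2)·2.5] / 0.3795 = [-0.1112 + 0.2970] / 0.3795 = 0.4896 which rounds to 0.49
d₂ = d₁ − σ√T = 0.4896 − 0.3795 = 0.1101 which rounds to 0.11
exp(−rT) = exp(−0.09·2.5) = 0.7985
C = 170·N(0.49) − 190·0.7985·N(0.11) = 170·0.6879 − 190·0.7985·0.5438 = 116.9430 − 82.5026 = 34.4404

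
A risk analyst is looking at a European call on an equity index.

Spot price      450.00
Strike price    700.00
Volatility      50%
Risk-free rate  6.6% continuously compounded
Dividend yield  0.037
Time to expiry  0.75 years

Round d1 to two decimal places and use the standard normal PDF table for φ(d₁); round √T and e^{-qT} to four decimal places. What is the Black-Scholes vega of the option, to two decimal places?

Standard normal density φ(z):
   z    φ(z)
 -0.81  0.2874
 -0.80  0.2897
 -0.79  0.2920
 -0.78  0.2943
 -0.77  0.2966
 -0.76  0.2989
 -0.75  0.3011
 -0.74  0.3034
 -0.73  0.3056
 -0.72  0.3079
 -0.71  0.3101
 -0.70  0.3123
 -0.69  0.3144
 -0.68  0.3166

114.12

T = 0.75;  σ√T = 0.4330
ln(S/K) + (r − q + σ²/2)T = ln(450/700) + (0.066 − 0.037 + 0.5²/2)·0.75 = -0.4418 + 0.1155 = -0.3263
d₁ = -0.3263 / 0.4330 = -0.7536 → -0.75
√T = √0.75 = 0.8660
φ(d₁) = φ(-0.75) = 0.3011
e^(−qT) = e^(−0.037·0.75) = 0.9726
vega = S·e^(−qT)·φ(d₁)·√T = 450·0.9726·0.3011·0.8660 = 114.1236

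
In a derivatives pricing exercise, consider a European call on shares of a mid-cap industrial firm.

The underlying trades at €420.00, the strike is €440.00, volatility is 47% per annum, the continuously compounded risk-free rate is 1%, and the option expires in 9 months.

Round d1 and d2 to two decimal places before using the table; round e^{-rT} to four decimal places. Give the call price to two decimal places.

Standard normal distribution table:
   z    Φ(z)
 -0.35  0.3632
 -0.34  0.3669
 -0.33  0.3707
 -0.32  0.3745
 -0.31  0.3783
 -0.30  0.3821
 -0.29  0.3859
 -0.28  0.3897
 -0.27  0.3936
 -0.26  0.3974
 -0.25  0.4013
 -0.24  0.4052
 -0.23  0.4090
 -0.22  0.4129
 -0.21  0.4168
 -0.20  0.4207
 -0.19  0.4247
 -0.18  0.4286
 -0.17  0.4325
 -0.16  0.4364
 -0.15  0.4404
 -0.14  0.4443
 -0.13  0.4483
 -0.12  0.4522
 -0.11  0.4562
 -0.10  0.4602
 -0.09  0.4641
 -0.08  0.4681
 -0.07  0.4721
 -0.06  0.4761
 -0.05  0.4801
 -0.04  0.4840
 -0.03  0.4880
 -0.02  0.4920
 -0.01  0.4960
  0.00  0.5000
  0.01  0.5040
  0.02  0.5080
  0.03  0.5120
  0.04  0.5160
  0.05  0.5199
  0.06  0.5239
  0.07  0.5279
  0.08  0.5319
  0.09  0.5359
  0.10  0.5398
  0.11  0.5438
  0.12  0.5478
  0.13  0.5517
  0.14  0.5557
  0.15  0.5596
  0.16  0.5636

σ√T = 0.47 × 0.8660 = 0.4070
ln(S/K) + (r + σ²/2)T = ln(420/440) + (0.01 + 0.47²/2)·0.75 = -0.0465 + 0.0903 = 0.0438
d₁ = 0.0438 / 0.4070 = 0.1077 ≈ 0.11
d₂ = d₁ − σ√T = 0.1077 − 0.4070 = -0.2994 ≈ -0.30
e^(−rT) = e^(−0.01·0.75) = 0.9925
N(d₁) = N(0.11) = 0.5438;  N(d₂) = N(-0.30) = 0.3821
C = 420·0.5438 − 440·0.9925·0.3821 = 228.3960 − 166.8631 = 61.5329

€61.53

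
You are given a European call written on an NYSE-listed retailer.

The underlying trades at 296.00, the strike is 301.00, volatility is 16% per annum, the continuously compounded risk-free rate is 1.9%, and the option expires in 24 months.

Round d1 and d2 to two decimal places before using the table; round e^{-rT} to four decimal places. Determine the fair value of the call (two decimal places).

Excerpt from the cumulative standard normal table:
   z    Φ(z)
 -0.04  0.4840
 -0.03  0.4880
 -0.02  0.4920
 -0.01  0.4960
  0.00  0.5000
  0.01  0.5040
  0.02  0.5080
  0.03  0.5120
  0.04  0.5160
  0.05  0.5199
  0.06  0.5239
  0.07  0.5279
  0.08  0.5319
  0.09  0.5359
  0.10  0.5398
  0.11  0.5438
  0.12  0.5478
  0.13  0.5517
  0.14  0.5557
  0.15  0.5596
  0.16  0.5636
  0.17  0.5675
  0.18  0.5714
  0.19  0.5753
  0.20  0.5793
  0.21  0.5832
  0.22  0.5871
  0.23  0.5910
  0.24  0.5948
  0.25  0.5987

30.06

T = 2;  σ√T = 0.2263
d₁ = [ln(296/301) + (0.019 + 0.16²/2)·2] / 0.2263 = [-0.0168 + 0.0636] / 0.2263 = 0.2070 ≈ 0.21
d₂ = d₁ − σ√T = 0.2070 − 0.2263 = -0.0192 ≈ -0.02
exp(−rT) = exp(−0.019·2) = 0.9627
N(d₁) = N(0.21) = 0.5832;  N(d₂) = N(-0.02) = 0.4920
C = 296·0.5832 − 301·0.9627·0.4920 = 172.6272 − 142.5682 = 30.0590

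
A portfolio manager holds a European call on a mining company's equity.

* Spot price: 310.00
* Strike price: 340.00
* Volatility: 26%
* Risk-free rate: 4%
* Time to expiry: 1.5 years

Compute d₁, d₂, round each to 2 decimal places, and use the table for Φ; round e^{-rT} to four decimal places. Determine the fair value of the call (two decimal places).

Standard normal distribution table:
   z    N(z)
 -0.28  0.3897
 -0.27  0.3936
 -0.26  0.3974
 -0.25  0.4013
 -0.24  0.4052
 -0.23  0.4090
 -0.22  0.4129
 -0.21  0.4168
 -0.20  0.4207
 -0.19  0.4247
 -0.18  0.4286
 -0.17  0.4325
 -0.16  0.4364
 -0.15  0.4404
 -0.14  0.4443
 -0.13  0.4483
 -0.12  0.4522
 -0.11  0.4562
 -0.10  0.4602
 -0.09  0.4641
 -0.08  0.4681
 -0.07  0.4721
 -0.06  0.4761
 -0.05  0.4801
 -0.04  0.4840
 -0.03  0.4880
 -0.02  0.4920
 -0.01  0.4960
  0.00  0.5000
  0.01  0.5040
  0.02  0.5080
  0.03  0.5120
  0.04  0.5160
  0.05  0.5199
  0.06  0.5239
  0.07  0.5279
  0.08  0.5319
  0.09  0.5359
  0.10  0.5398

35.16

T = 1.5;  σ√T = 0.3184
d₁ = [ln(310/340) + (0.04 + 0.26²/2)·1.5] / 0.3184 = [-0.0924 + 0.1107] / 0.3184 = 0.0576 → 0.06
d₂ = d₁ − σ√T = 0.0576 − 0.3184 = -0.2609 → -0.26
e^(−rT) = e^(−0.04·1.5) = 0.9418
C = 310·N(0.06) − 340·0.9418·N(-0.26) = 310·0.5239 − 340·0.9418·0.3974 = 162.4090 − 127.2522 = 35.1568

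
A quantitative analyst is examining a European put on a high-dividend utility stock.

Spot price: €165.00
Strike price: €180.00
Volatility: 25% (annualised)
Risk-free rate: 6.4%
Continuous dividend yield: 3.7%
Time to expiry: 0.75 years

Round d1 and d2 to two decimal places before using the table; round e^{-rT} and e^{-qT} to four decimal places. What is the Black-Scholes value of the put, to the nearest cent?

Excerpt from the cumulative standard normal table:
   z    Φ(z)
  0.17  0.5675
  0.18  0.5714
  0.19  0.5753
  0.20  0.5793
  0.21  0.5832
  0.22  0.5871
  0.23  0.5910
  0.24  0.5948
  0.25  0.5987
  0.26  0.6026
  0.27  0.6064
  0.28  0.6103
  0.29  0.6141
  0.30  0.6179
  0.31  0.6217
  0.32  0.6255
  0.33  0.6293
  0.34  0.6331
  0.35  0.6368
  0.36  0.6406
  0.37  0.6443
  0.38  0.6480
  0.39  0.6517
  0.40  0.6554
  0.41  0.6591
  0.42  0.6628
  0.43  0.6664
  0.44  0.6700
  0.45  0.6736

T = 0.75;  σ√T = 0.2165
ln(S/K) + (r − q + σ²/2)T = ln(165/180) + (0.064 − 0.037 + 0.25²/2)·0.75 = -0.0870 + 0.0437 = -0.0433
d₁ = -0.0433 / 0.2165 = -0.2001 ⇒ -0.20
d₂ = d₁ − σ√T = -0.2001 − 0.2165 = -0.4166 ⇒ -0.42
exp(−qT) = exp(−0.037·0.75) = 0.9726;  exp(−rT) = exp(−0.064·0.75) = 0.9531
N(−d₂) = N(0.42) = 0.6628;  N(−d₁) = N(0.20) = 0.5793
P = 180·0.9531·0.6628 − 165·0.9726·0.5793 = 113.7086 − 92.9655 = 20.7432

€20.74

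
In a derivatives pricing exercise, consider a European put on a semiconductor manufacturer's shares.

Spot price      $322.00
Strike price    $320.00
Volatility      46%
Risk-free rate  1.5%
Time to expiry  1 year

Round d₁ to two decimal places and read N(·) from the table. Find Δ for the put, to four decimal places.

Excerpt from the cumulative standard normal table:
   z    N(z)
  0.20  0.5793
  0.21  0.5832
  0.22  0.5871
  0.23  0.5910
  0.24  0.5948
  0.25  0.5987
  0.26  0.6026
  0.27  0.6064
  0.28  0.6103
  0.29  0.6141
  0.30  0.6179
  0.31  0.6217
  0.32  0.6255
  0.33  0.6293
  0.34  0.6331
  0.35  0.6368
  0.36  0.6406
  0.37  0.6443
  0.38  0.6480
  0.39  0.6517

-0.3897

T = 1;  σ√T = 0.4600
d₁ = [ln(322/320) + (0.015 + 0.46²/2)·1] / 0.4600 = [0.0062 + 0.1208] / 0.4600 = 0.2762 ⇒ 0.28
N(d₁) = N(0.28) = 0.6103
Δ_put = N(d₁) − 1 = 0.6103 − 1 = -0.3897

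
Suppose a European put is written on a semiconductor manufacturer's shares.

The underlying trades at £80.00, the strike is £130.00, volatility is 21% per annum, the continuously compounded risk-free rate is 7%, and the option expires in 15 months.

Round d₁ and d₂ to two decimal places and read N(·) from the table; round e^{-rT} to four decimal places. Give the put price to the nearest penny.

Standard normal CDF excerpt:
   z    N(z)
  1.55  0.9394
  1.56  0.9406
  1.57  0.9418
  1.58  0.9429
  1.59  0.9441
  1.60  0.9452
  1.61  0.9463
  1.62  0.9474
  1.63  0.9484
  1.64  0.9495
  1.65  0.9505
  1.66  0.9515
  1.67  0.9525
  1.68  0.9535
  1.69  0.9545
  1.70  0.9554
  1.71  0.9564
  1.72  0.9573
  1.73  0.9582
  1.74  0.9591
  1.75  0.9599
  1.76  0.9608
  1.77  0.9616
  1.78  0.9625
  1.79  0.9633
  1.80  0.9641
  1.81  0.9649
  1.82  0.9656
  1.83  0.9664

£39.49

T = 1.25;  σ√T = 0.2348
ln(S/K) + (r + σ²/2)T = ln(80/130) + (0.07 + 0.21²/2)·1.25 = -0.4855 + 0.1151 = -0.3704
d₁ = -0.3704 / 0.2348 = -1.5778 → -1.58
d₂ = d₁ − σ√T = -1.5778 − 0.2348 = -1.8126 → -1.81
exp(−rT) = exp(−0.07·1.25) = 0.9162
N(−d₂) = N(1.81) = 0.9649;  N(−d₁) = N(1.58) = 0.9429
P = 130·0.9162·0.9649 − 80·0.9429 = 114.9254 − 75.4320 = 39.4934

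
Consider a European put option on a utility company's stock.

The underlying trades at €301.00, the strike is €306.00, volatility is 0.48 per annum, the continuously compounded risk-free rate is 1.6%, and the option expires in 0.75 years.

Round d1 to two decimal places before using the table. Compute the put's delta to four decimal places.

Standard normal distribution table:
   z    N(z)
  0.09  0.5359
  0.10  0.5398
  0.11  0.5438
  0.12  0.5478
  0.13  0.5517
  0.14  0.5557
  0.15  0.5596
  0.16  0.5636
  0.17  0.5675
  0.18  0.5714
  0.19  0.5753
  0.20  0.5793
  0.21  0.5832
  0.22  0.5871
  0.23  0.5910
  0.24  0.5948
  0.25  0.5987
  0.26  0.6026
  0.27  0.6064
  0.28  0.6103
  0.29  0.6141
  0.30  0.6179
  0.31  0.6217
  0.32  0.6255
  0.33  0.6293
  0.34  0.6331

-0.4207

σ√T = 0.48·√0.75 = 0.4157
d₁ = [ln(301/306) + (0.016 + 0.48²/2)·0.75] / 0.4157 = [-0.0165 + 0.0984] / 0.4157 = 0.1971 ⇒ 0.20
N(d₁) = N(0.20) = 0.5793
Δ_put = N(d₁) − 1 = 0.5793 − 1 = -0.4207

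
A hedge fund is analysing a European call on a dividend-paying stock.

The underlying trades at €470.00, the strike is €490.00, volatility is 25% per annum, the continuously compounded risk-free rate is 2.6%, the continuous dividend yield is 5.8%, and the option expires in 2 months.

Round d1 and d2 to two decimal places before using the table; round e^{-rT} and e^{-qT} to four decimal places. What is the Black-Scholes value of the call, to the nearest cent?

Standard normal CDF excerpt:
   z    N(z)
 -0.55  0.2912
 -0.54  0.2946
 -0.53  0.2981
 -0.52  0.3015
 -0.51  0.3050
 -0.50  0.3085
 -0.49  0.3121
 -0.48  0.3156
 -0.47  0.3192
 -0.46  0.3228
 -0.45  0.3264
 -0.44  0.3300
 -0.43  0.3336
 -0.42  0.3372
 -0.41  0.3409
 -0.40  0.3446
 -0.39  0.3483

€9.88

σ√T = 0.25 × 0.4082 = 0.1021
d₁ = [ln(470/490) + (0.026 − 0.058 + ½·0.25²)·0.1667] / (σ√T) = (-0.0417 − 0.0001) / 0.1021 = -0.4095 → -0.41
d₂ = -0.4095 − 0.1021 = -0.5116 → -0.51
exp(−qT) = exp(−0.058·0.1667) = 0.9904;  exp(−rT) = exp(−0.026·0.1667) = 0.9957
N(d₁) = N(-0.41) = 0.3409;  N(d₂) = N(-0.51) = 0.3050
C = 470·0.9904·0.3409 − 490·0.9957·0.3050 = 158.6849 − 148.8074 = 9.8775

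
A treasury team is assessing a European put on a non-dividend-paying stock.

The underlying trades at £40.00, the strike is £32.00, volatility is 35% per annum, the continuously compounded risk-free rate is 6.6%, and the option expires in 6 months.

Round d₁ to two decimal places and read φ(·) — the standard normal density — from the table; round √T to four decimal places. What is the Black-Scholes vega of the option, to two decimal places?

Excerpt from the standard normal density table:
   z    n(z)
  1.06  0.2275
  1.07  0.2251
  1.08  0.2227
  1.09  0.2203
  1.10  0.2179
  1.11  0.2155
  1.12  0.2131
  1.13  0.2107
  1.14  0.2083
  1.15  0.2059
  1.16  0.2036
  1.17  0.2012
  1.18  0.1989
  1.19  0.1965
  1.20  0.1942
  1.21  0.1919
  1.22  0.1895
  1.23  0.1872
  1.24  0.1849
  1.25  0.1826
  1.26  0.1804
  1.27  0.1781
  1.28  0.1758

T = 0.5;  σ√T = 0.2475
d₁ = [ln(40/32) + (0.066 + ½·0.35²)·0.5] / (σ√T) = (0.2231 + 0.0636) / 0.2475 = 1.1587 which rounds to 1.16
√T = √0.5 = 0.7071
φ(d₁) = φ(1.16) = 0.2036
vega = S·φ(d₁)·√T = 40·0.2036·0.7071 = 5.7586
(Call and put vega coincide under Black-Scholes.)

5.76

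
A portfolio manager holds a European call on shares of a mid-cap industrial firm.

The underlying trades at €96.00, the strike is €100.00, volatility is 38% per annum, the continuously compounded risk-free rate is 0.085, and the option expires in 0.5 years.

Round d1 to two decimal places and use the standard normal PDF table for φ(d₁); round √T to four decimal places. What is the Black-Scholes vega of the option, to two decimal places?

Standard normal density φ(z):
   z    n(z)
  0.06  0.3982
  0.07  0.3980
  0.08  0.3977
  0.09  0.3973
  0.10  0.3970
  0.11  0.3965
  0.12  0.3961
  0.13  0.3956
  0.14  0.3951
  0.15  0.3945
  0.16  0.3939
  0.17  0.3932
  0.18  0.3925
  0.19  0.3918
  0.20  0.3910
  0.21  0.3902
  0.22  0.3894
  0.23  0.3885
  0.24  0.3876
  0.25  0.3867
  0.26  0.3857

26.82

T = 0.5;  σ√T = 0.2687
ln(S/K) + (r + σ²/2)T = ln(96/100) + (0.085 + 0.38²/2)·0.5 = -0.0408 + 0.0786 = 0.0378
d₁ = 0.0378 / 0.2687 = 0.1406 ⇒ 0.14
√T = √0.5 = 0.7071
φ(d₁) = φ(0.14) = 0.3951
vega = S·φ(d₁)·√T = 96·0.3951·0.7071 = 26.8200
(The put has the same vega.)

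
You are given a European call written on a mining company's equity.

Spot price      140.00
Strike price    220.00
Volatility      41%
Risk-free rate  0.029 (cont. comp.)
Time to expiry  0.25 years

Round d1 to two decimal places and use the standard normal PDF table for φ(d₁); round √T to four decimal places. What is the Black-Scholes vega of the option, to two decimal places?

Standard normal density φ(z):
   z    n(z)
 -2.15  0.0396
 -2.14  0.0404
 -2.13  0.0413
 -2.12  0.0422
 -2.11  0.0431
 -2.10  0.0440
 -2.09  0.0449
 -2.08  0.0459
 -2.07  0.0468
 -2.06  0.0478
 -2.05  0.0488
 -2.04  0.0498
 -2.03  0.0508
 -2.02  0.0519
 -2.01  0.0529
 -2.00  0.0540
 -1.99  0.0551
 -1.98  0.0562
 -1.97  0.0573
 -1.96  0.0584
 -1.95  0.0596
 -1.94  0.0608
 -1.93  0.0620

3.28

T = 0.25;  σ√T = 0.2050
d₁ = [ln(140/220) + (0.029 + 0.41²/2)·0.25] / 0.2050 = [-0.4520 + 0.0283] / 0.2050 = -2.0669 → -2.07
√T = √0.25 = 0.5000
φ(d₁) = φ(-2.07) = 0.0468
vega = S·φ(d₁)·√T = 140·0.0468·0.5000 = 3.2760
(Vega is the same for a European call and put with the same parameters.)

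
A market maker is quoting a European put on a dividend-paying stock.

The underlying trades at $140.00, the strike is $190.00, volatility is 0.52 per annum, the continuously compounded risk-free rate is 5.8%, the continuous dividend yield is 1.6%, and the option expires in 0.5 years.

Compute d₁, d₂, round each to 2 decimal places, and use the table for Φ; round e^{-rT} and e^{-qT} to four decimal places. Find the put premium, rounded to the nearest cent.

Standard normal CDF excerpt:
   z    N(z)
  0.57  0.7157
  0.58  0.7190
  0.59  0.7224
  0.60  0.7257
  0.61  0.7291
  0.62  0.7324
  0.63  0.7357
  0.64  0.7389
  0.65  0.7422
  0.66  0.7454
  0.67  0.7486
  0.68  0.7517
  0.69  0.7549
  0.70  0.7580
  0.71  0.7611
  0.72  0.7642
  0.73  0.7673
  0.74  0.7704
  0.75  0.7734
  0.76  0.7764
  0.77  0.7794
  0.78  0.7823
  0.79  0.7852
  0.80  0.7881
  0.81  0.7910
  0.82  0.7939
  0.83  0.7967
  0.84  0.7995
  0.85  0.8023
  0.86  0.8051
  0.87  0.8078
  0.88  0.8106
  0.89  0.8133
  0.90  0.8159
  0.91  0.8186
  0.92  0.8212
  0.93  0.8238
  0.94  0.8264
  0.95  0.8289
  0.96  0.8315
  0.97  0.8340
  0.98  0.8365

σ√T = 0.52·√0.5 = 0.3677
d₁ = [ln(140/190) + (0.058 − 0.016 + ½·0.52²)·0.5] / (σ√T) = (-0.3054 + 0.0886) / 0.3677 = -0.5896 ⇒ -0.59
d₂ = -0.5896 − 0.3677 = -0.9573 ⇒ -0.96
exp(−qT) = exp(−0.016·0.5) = 0.9920;  exp(−rT) = exp(−0.058·0.5) = 0.9714
P = 190·0.9714·N(0.96) − 140·0.9920·N(0.59) = 190·0.9714·0.8315 − 140·0.9920·0.7224 = 153.4666 − 100.3269 = 53.1397

$53.14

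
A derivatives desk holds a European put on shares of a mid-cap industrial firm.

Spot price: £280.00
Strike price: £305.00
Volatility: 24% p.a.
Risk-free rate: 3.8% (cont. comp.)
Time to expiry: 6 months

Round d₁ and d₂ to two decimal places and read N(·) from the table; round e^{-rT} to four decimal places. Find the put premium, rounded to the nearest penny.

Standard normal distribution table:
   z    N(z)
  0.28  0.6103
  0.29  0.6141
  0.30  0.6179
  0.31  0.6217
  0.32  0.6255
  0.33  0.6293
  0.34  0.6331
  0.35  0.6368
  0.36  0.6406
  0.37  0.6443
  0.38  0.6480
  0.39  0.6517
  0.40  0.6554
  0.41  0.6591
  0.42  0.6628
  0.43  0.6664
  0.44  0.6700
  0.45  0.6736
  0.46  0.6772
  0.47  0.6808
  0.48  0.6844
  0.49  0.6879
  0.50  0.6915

σ√T = 0.24·√0.5 = 0.1697
d₁ = [ln(280/305) + (0.038 + ½·0.24²)·0.5] / (σ√T) = (-0.0855 + 0.0334) / 0.1697 = -0.3071 → -0.31
d₂ = -0.3071 − 0.1697 = -0.4768 → -0.48
exp(−rT) = exp(−0.038·0.5) = 0.9812
P = 305·0.9812·N(0.48) − 280·N(0.31) = 305·0.9812·0.6844 − 280·0.6217 = 204.8177 − 174.0760 = 30.7417

£30.74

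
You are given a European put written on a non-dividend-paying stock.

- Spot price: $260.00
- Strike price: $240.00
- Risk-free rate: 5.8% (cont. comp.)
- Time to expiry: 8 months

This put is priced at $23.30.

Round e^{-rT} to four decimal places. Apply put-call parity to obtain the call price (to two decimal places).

$52.40

exp(−rT) = exp(−0.058·0.6667) = 0.9621
Put-call parity: C − P = S − K·e^(−rT) = 260 − 240·0.9621 = 260 − 230.9040 = 29.0960
C = P + (C − P) = 23.30 + (29.0960) = 52.3960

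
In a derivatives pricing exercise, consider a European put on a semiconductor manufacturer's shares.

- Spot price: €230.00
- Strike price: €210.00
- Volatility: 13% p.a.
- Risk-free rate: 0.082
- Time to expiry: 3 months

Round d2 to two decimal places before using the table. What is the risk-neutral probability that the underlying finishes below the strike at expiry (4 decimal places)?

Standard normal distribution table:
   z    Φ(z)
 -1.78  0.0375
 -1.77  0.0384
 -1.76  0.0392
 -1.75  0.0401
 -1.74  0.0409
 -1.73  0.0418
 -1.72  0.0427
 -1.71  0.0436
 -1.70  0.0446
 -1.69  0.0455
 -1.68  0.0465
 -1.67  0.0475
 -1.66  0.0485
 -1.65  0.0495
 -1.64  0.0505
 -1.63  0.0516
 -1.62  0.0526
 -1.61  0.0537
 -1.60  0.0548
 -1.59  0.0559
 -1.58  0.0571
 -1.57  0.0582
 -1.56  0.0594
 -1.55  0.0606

0.0465

T = 0.25;  σ√T = 0.0650
ln(S/K) + (r + σ²/2)T = ln(230/210) + (0.082 + 0.13²/2)·0.25 = 0.0910 + 0.0226 = 0.1136
d₁ = 0.1136 / 0.0650 = 1.7475 which rounds to 1.75
d₂ = d₁ − σ√T = 1.7475 − 0.0650 = 1.6825 which rounds to 1.68
Risk-neutral Pr[S_T < K] = N(−d₂) = N(-1.68) = 0.0465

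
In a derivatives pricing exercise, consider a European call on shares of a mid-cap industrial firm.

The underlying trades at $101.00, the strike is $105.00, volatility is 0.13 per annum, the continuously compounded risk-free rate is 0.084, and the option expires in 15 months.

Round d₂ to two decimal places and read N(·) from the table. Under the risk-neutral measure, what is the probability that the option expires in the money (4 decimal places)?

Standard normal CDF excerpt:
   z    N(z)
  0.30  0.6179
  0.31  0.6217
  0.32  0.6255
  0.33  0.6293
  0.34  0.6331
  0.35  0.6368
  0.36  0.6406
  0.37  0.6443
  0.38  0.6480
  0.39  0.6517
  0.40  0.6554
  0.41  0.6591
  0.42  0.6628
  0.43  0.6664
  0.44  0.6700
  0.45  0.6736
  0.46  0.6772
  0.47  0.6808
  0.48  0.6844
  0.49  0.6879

0.6480

T = 1.25;  σ√T = 0.1453
d₁ = [ln(101/105) + (0.084 + 0.13²/2)·1.25] / 0.1453 = [-0.0388 + 0.1156] / 0.1453 = 0.5279 ≈ 0.53
d₂ = d₁ − σ√T = 0.5279 − 0.1453 = 0.3825 ≈ 0.38
Risk-neutral Pr[S_T > K] = N(d₂) = N(0.38) = 0.6480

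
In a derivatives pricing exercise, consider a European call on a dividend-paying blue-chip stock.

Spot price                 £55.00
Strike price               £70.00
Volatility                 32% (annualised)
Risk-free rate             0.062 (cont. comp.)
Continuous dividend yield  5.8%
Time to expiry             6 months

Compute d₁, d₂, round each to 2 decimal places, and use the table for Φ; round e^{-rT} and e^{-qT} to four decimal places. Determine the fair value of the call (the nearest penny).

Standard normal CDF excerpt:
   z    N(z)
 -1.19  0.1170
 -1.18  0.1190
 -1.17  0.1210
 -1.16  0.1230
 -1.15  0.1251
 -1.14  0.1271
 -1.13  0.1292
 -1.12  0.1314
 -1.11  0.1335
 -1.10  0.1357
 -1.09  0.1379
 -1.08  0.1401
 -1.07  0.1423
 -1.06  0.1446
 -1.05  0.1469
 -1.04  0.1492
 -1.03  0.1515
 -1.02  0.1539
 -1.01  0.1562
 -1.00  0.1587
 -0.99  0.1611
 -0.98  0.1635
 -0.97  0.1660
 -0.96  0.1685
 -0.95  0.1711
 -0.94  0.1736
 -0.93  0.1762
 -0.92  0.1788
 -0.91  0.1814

£1.06

σ√T = 0.32 × 0.7071 = 0.2263
ln(S/K) + (r − q + σ²/2)T = ln(55/70) + (0.062 − 0.058 + 0.32²/2)·0.5 = -0.2412 + 0.0276 = -0.2136
d₁ = -0.2136 / 0.2263 = -0.9438 ⇒ -0.94
d₂ = d₁ − σ√T = -0.9438 − 0.2263 = -1.1701 ⇒ -1.17
exp(−qT) = exp(−0.058·0.5) = 0.9714;  exp(−rT) = exp(−0.062·0.5) = 0.9695
N(d₁) = N(-0.94) = 0.1736;  N(d₂) = N(-1.17) = 0.1210
C = 55·0.9714·0.1736 − 70·0.9695·0.1210 = 9.2749 − 8.2117 = 1.0633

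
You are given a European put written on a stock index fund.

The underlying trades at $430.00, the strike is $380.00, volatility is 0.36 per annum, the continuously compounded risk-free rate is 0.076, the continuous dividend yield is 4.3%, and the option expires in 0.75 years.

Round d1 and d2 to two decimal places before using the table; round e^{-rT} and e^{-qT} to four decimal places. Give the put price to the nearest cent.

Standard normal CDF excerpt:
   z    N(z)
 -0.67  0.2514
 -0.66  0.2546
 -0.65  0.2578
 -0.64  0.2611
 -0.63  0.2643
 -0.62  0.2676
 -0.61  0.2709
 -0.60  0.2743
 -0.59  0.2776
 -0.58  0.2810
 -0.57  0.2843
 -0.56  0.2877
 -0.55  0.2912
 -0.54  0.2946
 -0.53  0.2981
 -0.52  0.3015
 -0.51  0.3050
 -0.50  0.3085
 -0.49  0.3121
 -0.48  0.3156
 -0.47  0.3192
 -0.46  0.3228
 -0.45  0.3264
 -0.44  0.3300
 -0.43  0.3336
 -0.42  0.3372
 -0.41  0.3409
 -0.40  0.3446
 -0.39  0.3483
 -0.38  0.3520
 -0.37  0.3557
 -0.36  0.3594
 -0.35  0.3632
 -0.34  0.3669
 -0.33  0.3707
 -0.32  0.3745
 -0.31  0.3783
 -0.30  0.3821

$24.38

σ√T = 0.36 × 0.8660 = 0.3118
d₁ = [ln(430/380) + (0.076 − 0.043 + 0.36²/2)·0.75] / 0.3118 = [0.1236 + 0.0733] / 0.3118 = 0.6318 which rounds to 0.63
d₂ = d₁ − σ√T = 0.6318 − 0.3118 = 0.3200 which rounds to 0.32
e^(−qT) = e^(−0.043·0.75) = 0.9683;  e^(−rT) = e^(−0.076·0.75) = 0.9446
N(−d₂) = N(-0.32) = 0.3745;  N(−d₁) = N(-0.63) = 0.2643
P = 380·0.9446·0.3745 − 430·0.9683·0.2643 = 134.4260 − 110.0463 = 24.3797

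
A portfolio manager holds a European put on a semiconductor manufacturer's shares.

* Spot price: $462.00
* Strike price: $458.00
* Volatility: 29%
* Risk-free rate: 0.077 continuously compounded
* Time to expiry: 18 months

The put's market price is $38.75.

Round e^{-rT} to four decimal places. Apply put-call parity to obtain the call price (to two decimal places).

exp(−rT) = exp(−0.077·1.5) = 0.8909
Put-call parity: C − P = S − K·e^(−rT) = 462 − 458·0.8909 = 462 − 408.0322 = 53.9678
C = P + (C − P) = 38.75 + (53.9678) = 92.7178

$92.72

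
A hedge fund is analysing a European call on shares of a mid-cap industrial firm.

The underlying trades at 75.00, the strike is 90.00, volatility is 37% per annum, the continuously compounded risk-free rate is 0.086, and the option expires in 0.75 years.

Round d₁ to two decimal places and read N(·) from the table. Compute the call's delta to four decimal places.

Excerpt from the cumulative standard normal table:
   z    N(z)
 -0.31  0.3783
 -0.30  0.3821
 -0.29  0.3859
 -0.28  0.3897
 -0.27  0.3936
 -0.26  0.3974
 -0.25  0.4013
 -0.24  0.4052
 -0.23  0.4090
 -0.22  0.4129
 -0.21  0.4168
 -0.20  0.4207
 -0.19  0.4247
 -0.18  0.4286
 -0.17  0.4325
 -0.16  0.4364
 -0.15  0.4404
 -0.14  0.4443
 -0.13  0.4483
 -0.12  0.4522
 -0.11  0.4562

σ√T = 0.37 × 0.8660 = 0.3204
ln(S/K) + (r + σ²/2)T = ln(75/90) + (0.086 + 0.37²/2)·0.75 = -0.1823 + 0.1158 = -0.0665
d₁ = -0.0665 / 0.3204 = -0.2075 ⇒ -0.21
N(d₁) = N(-0.21) = 0.4168
Δ_call = N(d₁) = 0.4168

0.4168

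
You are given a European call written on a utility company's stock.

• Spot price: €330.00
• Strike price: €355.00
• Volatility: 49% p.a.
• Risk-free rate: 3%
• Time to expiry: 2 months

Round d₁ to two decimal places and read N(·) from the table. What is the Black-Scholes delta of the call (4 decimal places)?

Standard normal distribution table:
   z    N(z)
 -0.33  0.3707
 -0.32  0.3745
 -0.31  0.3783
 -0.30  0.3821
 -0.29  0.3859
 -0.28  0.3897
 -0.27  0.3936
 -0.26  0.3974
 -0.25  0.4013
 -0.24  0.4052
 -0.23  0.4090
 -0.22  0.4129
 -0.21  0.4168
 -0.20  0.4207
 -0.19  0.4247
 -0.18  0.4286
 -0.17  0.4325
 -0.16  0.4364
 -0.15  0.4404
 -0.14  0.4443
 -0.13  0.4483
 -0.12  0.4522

0.4052

σ√T = 0.49 × 0.4082 = 0.2000
d₁ = [ln(330/355) + (0.03 + 0.49²/2)·0.1667] / 0.2000 = [-0.0730 + 0.0250] / 0.2000 = -0.2400 which rounds to -0.24
N(d₁) = N(-0.24) = 0.4052
Δ_call = N(d₁) = 0.4052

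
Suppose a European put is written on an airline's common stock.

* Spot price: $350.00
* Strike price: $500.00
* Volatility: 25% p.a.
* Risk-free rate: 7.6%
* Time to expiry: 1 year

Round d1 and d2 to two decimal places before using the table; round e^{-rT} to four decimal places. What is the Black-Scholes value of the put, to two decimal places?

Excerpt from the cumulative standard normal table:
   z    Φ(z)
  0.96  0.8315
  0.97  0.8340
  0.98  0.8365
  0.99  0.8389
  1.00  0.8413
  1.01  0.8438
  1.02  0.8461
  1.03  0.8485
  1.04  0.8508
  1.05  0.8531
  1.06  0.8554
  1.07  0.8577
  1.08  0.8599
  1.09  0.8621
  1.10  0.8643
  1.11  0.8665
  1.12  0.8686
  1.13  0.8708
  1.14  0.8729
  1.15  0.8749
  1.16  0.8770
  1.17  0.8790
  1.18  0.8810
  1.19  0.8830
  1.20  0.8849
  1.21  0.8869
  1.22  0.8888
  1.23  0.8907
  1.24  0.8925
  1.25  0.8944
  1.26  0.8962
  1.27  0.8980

σ√T = 0.25 × 1.0000 = 0.2500
d₁ = [ln(350/500) + (0.076 + 0.25²/2)·1] / 0.2500 = [-0.3567 + 0.1072] / 0.2500 = -0.9977 ⇒ -1.00
d₂ = d₁ − σ√T = -0.9977 − 0.2500 = -1.2477 ⇒ -1.25
exp(−rT) = exp(−0.076·1) = 0.9268
N(−d₂) = N(1.25) = 0.8944;  N(−d₁) = N(1.00) = 0.8413
P = 500·0.9268·0.8944 − 350·0.8413 = 414.4650 − 294.4550 = 120.0100

$120.01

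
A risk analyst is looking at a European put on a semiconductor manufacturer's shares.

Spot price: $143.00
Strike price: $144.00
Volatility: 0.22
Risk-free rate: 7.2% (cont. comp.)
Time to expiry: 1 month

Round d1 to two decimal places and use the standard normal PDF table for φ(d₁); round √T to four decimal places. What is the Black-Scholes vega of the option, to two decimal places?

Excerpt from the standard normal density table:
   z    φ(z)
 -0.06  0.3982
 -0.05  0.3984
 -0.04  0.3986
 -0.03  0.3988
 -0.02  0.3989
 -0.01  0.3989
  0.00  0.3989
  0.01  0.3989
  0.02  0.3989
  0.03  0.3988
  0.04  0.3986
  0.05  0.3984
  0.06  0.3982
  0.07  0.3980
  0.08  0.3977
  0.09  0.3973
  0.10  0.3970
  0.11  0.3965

σ√T = 0.22 × 0.2887 = 0.0635
d₁ = [ln(143/144) + (0.072 + 0.22²/2)·0.08333] / 0.0635 = [-0.0070 + 0.0080] / 0.0635 = 0.0165 ⇒ 0.02
√T = √0.08333 = 0.2887
φ(d₁) = φ(0.02) = 0.3989
vega = S·φ(d₁)·√T = 143·0.3989·0.2887 = 16.4682

16.47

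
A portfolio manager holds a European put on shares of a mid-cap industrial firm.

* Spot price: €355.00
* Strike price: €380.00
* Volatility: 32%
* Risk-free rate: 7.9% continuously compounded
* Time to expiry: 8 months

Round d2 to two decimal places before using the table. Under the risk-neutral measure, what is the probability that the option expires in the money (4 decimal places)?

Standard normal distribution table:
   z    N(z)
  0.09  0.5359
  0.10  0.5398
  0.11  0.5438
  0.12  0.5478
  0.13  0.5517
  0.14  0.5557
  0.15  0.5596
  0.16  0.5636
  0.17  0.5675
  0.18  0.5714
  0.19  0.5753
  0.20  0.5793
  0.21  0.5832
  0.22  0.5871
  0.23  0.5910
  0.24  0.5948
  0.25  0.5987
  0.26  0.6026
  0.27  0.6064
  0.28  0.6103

0.5753

T = 0.6667;  σ√T = 0.2613
d₁ = [ln(355/380) + (0.079 + ½·0.32²)·0.6667] / (σ√T) = (-0.0681 + 0.0868) / 0.2613 = 0.0717 → 0.07
d₂ = 0.0717 − 0.2613 = -0.1895 → -0.19
Risk-neutral Pr[S_T < K] = N(−d₂) = N(0.19) = 0.5753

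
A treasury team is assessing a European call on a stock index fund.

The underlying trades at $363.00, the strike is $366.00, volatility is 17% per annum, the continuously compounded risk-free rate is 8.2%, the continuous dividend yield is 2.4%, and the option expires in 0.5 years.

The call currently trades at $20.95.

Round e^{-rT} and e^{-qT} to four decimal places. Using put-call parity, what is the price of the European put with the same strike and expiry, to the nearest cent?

exp(−qT) = exp(−0.024·0.5) = 0.9881;  exp(−rT) = exp(−0.082·0.5) = 0.9598
Put-call parity: C − P = S·e^(−qT) − K·e^(−rT) = 363·0.9881 − 366·0.9598 = 358.6803 − 351.2868 = 7.3935
P = C − (C − P) = 20.95 − (7.3935) = 13.5565

$13.56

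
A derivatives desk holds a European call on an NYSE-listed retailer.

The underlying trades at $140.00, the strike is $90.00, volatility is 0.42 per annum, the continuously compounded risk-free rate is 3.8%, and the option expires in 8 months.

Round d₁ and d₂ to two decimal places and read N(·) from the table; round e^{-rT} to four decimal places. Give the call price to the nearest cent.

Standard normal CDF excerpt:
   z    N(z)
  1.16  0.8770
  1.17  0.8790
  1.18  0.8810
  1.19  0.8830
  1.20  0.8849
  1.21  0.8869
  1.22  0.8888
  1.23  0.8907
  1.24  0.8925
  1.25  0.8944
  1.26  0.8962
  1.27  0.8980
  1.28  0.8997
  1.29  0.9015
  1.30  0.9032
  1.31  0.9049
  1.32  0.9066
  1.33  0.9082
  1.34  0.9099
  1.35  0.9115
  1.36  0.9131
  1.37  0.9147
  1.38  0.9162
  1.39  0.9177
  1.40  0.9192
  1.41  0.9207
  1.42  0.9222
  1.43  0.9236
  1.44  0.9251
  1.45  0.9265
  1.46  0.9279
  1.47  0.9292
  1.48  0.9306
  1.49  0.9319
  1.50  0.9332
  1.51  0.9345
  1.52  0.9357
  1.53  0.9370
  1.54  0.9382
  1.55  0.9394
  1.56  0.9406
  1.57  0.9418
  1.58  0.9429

T = 0.6667;  σ√T = 0.3429
d₁ = [ln(140/90) + (0.038 + 0.42²/2)·0.6667] / 0.3429 = [0.4418 + 0.0841] / 0.3429 = 1.5337 ≈ 1.53
d₂ = d₁ − σ√T = 1.5337 − 0.3429 = 1.1908 ≈ 1.19
exp(−rT) = exp(−0.038·0.6667) = 0.9750
N(d₁) = N(1.53) = 0.9370;  N(d₂) = N(1.19) = 0.8830
C = 140·0.9370 − 90·0.9750·0.8830 = 131.1800 − 77.4832 = 53.6968

$53.70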